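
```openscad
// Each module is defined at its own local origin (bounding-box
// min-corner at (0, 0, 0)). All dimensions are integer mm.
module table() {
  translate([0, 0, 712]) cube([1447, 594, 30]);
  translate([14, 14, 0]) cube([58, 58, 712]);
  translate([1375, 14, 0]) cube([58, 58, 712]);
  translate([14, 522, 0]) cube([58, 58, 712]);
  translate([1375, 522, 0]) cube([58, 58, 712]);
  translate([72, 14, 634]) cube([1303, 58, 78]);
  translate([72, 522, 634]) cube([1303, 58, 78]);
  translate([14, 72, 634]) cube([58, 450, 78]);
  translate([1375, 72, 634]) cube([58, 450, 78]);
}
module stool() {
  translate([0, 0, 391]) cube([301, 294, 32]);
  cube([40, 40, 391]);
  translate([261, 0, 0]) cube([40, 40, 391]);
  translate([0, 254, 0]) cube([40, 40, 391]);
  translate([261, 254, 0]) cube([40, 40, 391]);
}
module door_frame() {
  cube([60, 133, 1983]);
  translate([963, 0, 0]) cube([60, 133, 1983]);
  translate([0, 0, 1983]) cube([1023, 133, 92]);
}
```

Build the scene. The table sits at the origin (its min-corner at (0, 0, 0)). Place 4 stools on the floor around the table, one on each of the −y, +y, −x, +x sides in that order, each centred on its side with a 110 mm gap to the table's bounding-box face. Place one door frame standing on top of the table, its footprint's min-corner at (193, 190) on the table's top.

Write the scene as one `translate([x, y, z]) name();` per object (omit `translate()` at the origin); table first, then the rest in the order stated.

table();
translate([573, -404, 0]) stool();
translate([573, 704, 0]) stool();
translate([-411, 150, 0]) stool();
translate([1557, 150, 0]) stool();
translate([193, 190, 742]) door_frame();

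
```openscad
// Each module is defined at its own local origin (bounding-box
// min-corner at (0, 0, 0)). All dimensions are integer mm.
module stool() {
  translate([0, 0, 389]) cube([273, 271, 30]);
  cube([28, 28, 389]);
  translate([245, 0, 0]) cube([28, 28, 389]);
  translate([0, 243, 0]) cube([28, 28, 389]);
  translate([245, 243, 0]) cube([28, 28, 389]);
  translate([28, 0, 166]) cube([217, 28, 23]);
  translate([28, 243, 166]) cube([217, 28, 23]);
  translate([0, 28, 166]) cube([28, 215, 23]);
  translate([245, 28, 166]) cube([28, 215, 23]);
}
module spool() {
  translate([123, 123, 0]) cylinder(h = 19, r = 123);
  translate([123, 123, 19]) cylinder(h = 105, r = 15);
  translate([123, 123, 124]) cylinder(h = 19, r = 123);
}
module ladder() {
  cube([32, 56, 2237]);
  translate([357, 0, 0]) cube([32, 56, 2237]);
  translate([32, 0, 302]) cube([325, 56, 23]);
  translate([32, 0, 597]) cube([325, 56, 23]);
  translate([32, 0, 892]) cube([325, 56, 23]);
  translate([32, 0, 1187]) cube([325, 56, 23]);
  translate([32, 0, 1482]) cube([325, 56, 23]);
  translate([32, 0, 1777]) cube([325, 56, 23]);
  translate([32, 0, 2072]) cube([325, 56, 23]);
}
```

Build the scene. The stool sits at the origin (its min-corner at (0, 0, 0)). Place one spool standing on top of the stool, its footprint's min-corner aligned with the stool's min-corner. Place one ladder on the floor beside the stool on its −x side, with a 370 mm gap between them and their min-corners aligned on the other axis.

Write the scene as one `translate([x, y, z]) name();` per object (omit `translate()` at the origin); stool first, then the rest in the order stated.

stool();
translate([0, 0, 419]) spool();
translate([-759, 0, 0]) ladder();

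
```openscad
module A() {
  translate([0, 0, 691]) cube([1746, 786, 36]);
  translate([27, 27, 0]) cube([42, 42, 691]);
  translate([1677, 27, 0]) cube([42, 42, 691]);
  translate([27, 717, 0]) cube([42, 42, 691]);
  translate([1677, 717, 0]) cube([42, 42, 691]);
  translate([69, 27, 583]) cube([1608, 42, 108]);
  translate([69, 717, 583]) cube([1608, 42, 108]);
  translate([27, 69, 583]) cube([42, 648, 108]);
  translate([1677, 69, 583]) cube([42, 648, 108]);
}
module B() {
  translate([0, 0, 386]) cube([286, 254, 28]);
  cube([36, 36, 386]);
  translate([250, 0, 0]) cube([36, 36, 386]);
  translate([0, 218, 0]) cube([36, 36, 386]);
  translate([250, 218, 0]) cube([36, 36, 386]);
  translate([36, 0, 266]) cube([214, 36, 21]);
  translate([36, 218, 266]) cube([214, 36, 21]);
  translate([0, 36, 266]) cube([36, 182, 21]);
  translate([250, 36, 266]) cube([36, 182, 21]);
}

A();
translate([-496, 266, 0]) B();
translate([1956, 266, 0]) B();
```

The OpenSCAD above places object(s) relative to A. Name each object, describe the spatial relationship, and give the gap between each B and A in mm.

A is a table. B is a stool. Two stools sit around the table at the −x, +x sides. The gap between each stool and the table is 210 mm.

Each stool's nearest face is 210 mm from the table's bounding box.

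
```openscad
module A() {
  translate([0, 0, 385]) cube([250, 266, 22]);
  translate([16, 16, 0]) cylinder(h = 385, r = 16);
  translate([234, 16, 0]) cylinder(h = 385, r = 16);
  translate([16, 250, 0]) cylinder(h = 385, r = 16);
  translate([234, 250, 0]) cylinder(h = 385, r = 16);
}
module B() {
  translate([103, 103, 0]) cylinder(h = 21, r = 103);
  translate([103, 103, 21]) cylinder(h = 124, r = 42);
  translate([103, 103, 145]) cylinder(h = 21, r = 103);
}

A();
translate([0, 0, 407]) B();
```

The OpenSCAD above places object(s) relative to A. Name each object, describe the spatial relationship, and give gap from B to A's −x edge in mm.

The spool's min-x is at 0; the stool's min-x is 0; gap = 0 mm.

A is a stool. B is a spool. The spool is on top of the stool. The gap from the spool to the stool's −x edge is 0 mm.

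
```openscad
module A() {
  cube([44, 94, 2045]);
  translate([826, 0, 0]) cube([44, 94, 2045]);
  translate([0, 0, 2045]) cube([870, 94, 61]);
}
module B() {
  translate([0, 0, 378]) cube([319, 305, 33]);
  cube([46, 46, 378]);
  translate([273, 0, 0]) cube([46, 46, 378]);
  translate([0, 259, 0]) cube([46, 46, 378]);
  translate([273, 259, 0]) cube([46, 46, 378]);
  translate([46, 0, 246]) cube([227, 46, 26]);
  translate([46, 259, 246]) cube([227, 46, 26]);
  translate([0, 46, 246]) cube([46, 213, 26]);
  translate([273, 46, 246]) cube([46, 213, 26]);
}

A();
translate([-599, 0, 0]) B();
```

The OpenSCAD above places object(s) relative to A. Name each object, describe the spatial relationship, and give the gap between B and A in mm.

A is a door frame. B is a stool. The stool is on the floor beside the door frame on its −x side. The gap between the stool and the door frame is 280 mm.

The stool's nearest face is 280 mm from the door frame's −x face.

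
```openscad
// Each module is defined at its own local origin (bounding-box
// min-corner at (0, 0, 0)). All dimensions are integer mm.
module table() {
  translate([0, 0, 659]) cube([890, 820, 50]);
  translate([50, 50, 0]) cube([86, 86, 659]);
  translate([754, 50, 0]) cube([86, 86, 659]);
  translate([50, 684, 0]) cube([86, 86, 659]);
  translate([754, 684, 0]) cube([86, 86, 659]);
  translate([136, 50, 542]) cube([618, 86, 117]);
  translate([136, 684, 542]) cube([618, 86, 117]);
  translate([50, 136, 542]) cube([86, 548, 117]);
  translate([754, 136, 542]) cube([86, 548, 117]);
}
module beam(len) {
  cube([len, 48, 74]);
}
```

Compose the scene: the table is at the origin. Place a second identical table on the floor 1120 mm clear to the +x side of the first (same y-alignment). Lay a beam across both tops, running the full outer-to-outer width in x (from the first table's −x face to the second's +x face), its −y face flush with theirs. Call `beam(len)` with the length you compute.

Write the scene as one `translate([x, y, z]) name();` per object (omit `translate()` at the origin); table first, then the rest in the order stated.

table();
translate([2010, 0, 0]) table();
translate([0, 0, 709]) beam(2900);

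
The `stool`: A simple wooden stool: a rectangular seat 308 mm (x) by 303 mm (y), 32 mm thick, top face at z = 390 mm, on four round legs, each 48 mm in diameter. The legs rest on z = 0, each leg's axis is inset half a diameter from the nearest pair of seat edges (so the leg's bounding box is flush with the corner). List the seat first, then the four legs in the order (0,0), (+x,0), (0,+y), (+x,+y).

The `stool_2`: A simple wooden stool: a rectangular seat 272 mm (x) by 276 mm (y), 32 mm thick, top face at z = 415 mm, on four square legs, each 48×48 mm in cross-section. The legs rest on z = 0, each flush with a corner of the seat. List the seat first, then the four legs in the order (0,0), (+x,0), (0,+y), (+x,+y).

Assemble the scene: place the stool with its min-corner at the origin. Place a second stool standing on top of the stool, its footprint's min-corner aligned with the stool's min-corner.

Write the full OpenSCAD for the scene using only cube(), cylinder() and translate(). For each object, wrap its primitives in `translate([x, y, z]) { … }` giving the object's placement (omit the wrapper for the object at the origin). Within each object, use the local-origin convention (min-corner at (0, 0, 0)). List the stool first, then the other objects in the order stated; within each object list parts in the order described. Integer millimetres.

translate([0, 0, 358]) cube([308, 303, 32]);
translate([24, 24, 0]) cylinder(h = 358, r = 24);
translate([284, 24, 0]) cylinder(h = 358, r = 24);
translate([24, 279, 0]) cylinder(h = 358, r = 24);
translate([284, 279, 0]) cylinder(h = 358, r = 24);
translate([0, 0, 390]) {
  translate([0, 0, 383]) cube([272, 276, 32]);
  cube([48, 48, 383]);
  translate([224, 0, 0]) cube([48, 48, 383]);
  translate([0, 228, 0]) cube([48, 48, 383]);
  translate([224, 228, 0]) cube([48, 48, 383]);
}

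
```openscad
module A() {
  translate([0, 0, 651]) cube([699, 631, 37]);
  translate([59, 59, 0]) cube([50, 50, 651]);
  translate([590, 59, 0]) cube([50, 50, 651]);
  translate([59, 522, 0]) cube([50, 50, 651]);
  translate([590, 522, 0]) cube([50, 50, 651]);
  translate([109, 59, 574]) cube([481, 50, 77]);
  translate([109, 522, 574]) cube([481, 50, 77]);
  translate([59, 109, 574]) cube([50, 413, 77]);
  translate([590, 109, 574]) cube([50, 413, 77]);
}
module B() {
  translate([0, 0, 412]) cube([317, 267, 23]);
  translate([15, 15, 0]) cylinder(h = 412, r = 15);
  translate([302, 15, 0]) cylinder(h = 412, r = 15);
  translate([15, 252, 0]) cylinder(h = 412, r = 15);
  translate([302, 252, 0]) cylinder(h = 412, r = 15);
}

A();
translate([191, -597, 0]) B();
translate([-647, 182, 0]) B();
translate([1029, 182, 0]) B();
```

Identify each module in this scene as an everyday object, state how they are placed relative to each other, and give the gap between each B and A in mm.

Each stool's nearest face is 330 mm from the table's bounding box.

A is a table. B is a stool. Three stools sit around the table at the −y, −x, +x sides. The gap between each stool and the table is 330 mm.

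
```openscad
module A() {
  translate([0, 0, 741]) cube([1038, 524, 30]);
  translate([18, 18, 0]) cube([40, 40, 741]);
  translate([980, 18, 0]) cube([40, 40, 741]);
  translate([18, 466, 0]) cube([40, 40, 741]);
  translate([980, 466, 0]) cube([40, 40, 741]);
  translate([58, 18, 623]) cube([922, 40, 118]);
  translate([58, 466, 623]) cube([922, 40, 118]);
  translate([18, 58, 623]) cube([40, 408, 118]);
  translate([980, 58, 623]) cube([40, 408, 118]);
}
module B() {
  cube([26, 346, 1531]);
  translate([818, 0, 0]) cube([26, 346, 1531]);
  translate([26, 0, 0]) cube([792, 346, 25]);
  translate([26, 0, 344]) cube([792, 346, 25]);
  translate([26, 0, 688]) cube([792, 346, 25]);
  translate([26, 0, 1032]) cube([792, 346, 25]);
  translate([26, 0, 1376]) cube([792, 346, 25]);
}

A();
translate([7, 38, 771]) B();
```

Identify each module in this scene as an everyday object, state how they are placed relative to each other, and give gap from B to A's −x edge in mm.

A is a table. B is a bookshelf. The bookshelf is on top of the table. The gap from the bookshelf to the table's −x edge is 7 mm.

The bookshelf's min-x is at 7; the table's min-x is 0; gap = 7 mm.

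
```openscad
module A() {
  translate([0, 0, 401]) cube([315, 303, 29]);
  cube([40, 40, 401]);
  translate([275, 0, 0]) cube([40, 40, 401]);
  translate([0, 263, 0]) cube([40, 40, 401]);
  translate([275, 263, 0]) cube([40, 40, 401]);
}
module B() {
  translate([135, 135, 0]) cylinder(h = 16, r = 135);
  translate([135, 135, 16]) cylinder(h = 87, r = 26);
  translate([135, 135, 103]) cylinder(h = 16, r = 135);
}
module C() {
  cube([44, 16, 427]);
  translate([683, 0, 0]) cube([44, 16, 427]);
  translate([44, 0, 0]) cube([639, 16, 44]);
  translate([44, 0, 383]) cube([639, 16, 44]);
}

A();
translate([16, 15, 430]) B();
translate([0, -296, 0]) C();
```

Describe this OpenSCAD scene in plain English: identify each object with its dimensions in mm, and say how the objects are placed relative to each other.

A is a four-legged stool. The seat is 315×303 mm, 29 mm thick, top at z = 430 mm. It stands on four square legs, each 40×40 mm in cross-section, from z = 0 to the seat underside, each flush with a corner of the seat.

B is a spool: two coaxial disc flanges of radius 135 mm and thickness 16 mm, joined by a core cylinder of radius 26 mm and height 87 mm. The lower flange rests on z = 0 and the three cylinders share a vertical axis.

C is a rectangular picture frame lying in the x–z plane (depth along y). The opening is 639 mm wide (x) by 339 mm tall (z), surrounded by a border 44 mm wide on all four sides. The frame is 16 mm deep and is made of two full-height vertical stiles with two horizontal rails fitted between them.

The spool is on top of the stool. The picture frame is on the floor beside the stool on its −y side.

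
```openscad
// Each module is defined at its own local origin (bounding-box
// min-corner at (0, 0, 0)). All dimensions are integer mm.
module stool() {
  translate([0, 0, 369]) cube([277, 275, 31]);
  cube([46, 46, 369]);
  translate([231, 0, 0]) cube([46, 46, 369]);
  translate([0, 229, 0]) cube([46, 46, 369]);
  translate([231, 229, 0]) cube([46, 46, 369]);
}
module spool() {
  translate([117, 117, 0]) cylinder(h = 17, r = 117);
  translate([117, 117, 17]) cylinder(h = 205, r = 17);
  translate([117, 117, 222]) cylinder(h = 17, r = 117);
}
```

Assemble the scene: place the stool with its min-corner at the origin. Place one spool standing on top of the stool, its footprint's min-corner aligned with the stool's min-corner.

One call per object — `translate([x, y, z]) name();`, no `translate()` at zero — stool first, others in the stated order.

stool();
translate([0, 0, 400]) spool();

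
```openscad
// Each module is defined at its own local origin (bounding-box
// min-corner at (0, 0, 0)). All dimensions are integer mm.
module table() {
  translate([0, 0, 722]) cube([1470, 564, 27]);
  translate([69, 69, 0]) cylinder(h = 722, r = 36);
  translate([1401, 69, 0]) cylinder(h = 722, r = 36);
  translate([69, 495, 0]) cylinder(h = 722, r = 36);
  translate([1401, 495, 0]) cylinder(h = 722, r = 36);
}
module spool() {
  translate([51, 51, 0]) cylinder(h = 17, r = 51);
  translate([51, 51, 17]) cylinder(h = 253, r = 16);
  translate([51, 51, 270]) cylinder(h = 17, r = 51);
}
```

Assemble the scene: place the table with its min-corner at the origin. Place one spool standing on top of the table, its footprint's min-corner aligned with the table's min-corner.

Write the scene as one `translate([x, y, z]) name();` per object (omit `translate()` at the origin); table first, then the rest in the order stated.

table();
translate([0, 0, 749]) spool();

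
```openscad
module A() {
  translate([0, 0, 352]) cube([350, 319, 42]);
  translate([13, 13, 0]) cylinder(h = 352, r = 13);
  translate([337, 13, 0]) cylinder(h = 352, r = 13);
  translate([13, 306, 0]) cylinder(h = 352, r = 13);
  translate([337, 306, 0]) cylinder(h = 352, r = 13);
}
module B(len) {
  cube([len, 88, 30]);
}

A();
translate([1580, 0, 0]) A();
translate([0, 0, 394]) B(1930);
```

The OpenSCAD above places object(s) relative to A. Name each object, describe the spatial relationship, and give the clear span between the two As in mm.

A is a stool. B is a beam. A beam spans the tops of two stools. The clear span between the two stools is 1230 mm.

Second stool starts at x = 1580; first ends at x = 350; clear span = 1580 − 350 = 1230 mm.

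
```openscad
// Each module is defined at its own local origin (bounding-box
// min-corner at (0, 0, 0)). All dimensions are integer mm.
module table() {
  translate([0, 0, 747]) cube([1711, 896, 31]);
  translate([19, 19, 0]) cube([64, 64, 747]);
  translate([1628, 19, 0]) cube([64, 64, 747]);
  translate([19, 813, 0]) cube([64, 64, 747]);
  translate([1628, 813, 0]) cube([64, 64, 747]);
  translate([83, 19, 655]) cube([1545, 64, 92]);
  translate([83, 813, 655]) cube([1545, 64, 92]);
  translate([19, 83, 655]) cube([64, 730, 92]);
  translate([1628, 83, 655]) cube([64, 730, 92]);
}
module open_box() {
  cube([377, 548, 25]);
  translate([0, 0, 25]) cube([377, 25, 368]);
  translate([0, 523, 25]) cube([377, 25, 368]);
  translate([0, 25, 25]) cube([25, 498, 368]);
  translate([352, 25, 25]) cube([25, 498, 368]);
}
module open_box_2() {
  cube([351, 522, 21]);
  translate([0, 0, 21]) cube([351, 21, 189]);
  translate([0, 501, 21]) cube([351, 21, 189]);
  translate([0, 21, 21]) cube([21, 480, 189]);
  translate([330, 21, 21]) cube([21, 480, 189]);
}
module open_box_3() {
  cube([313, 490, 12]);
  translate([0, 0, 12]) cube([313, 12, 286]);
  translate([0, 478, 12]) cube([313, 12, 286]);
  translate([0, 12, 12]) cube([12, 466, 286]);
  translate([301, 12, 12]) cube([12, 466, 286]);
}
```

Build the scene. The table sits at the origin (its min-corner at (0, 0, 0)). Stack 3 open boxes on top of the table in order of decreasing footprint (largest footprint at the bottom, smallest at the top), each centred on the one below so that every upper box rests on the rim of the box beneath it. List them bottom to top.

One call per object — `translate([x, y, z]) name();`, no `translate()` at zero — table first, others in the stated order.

table();
translate([667, 174, 778]) open_box();
translate([680, 187, 1171]) open_box_2();
translate([699, 203, 1381]) open_box_3();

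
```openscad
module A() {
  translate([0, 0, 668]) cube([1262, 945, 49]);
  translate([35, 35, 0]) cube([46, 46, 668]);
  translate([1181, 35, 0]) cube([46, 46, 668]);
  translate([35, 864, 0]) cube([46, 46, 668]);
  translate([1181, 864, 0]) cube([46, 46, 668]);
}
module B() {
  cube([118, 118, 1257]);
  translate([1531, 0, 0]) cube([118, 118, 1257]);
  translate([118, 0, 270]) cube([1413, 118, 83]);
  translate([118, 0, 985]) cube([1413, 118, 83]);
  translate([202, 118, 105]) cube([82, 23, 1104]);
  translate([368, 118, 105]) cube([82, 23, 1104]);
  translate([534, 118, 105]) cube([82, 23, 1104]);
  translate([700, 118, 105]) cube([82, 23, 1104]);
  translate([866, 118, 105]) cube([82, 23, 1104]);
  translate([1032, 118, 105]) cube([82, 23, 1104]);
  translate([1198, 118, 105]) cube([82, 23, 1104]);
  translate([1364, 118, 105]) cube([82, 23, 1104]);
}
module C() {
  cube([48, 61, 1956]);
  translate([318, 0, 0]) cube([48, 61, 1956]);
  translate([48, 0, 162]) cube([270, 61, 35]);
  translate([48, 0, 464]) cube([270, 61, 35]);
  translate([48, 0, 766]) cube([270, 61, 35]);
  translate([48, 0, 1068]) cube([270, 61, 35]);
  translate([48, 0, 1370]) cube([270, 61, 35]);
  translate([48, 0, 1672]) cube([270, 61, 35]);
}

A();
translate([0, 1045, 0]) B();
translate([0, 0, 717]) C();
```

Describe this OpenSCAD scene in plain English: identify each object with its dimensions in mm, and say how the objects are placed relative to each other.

A is a rectangular dining table. The top is 1262×945×49 mm with its upper surface at z = 717 mm. It stands on four 46×46 mm square legs, each inset 35 mm from the nearest pair of top edges, running from the floor to the underside of the top.

B is a fence section. Two 118×118 mm posts, 1257 mm tall, stand on the floor with a clear span of 1413 mm between their inner faces. Two horizontal rails of 118×83 mm section span the gap between the posts with their undersides at z = 270 mm and z = 985 mm, flush with the posts' −y face. 8 pickets, each 82 mm wide, 23 mm thick and 1104 mm tall, are fixed to the +y face of the rails with their bottoms at z = 105 mm, evenly spaced across the span with equal gaps (rounded down to the nearest mm) at the −x end and between each pair — any rounding remainder accumulates at the +x end.

C is a straight ladder. Two 48×61 mm vertical rails, 1956 mm tall, stand 366 mm apart (outside-to-outside) with their front faces coplanar on the −y side. 6 rungs, each 61 mm deep and 35 mm tall, span between the inner faces of the rails, front faces flush with the rails. The lowest rung's underside is at z = 162 mm and rungs are spaced 302 mm apart (underside to underside).

The fence section is on the floor beside the table on its +y side. The ladder is on top of the table.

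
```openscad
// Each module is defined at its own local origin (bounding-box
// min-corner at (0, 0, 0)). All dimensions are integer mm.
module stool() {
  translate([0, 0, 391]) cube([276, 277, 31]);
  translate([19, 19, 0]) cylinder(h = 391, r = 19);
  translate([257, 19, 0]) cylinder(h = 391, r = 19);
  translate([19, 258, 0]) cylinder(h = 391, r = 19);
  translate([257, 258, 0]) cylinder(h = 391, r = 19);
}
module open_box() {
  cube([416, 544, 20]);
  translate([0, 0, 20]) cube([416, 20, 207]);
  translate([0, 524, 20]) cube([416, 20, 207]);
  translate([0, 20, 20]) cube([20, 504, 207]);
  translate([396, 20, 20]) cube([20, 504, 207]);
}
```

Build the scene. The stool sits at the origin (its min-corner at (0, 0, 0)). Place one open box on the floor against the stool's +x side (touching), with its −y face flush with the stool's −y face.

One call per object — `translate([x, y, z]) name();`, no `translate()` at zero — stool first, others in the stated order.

stool();
translate([276, 0, 0]) open_box();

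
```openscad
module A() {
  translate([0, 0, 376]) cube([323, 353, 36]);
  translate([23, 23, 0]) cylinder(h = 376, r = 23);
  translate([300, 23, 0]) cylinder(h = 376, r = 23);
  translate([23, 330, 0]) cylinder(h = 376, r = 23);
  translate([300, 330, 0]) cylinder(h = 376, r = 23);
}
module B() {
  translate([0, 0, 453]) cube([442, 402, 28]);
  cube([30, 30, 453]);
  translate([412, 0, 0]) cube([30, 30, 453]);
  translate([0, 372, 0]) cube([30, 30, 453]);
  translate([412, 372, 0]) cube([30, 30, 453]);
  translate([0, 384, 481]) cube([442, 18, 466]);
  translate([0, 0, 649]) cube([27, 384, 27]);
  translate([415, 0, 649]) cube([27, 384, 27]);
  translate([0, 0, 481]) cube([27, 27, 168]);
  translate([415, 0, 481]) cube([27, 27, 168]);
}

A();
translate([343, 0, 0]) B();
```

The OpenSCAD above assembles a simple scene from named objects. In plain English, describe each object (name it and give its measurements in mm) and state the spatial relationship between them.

A is a simple wooden stool: a rectangular seat 323 mm (x) by 353 mm (y), 36 mm thick, top face at z = 412 mm, on four round legs, each 46 mm in diameter. The legs rest on z = 0, each leg's axis is inset half a diameter from the nearest pair of seat edges (so the leg's bounding box is flush with the corner).

B is a chair: 442×402 mm seat, 28 mm thick, top at z = 481 mm, on four 30 mm square corner legs flush with the seat edges. A 18 mm thick backrest slab spans the full seat width, extending 466 mm above the seat top, its back face flush with the seat's +y edge. Two armrests of 27×27 mm section run along each side from the seat's front edge to the front of the backrest, top faces 195 mm above the seat top and outer faces flush with the seat's x-edges; a 27×27 mm post under the front of each armrest stands on the seat at the front corner.

The chair is on the floor beside the stool on its +x side.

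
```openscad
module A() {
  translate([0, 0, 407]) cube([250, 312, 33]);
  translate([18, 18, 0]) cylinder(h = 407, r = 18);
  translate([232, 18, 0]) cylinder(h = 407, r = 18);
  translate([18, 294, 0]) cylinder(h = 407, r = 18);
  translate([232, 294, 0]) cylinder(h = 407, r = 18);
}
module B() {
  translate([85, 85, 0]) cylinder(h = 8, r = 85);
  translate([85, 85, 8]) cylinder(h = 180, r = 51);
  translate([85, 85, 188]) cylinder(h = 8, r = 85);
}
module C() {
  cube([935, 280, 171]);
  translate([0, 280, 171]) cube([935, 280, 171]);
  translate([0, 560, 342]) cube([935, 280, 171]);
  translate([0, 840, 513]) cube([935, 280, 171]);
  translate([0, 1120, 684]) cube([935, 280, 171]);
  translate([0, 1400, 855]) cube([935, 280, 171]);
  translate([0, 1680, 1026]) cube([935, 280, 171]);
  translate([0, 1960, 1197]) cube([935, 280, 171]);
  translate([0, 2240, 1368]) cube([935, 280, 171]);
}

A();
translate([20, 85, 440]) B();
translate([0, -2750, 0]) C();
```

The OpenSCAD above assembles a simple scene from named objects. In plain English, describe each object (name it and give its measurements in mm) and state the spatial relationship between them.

A is a simple wooden stool: a rectangular seat 250 mm (x) by 312 mm (y), 33 mm thick, top face at z = 440 mm, on four round legs, each 36 mm in diameter. The legs rest on z = 0, each leg's axis is inset half a diameter from the nearest pair of seat edges (so the leg's bounding box is flush with the corner).

B is a spool: two coaxial disc flanges of radius 85 mm and thickness 8 mm, joined by a core cylinder of radius 51 mm and height 180 mm. The lower flange rests on z = 0 and the three cylinders share a vertical axis.

C is a run of 9 identical solid stair steps. Each tread is 935×280 mm and each step block is 171 mm high. Step 1 rests on the floor; step k is offset from step 1 by (k−1)×280 mm in y and (k−1)×171 mm in z.

The spool is on top of the stool. The staircase is on the floor beside the stool on its −y side.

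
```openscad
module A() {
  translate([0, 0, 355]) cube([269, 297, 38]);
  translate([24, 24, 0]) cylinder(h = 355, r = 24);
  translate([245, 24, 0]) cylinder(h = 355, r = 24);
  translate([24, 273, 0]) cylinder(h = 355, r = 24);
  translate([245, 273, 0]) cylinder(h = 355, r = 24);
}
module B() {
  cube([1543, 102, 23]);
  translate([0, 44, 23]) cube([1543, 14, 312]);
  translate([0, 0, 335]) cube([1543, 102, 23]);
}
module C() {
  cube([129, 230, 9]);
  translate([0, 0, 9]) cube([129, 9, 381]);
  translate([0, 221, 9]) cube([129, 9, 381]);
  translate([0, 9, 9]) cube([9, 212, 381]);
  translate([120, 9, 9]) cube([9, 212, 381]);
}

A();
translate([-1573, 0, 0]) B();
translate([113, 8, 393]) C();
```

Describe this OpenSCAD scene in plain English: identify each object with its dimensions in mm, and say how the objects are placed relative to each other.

A is a four-legged stool. The seat is 269×297 mm, 38 mm thick, top at z = 393 mm. It stands on four round legs, each 48 mm in diameter, from z = 0 to the seat underside, each leg's axis is inset half a diameter from the nearest pair of seat edges (so the leg's bounding box is flush with the corner).

B is an I-beam lying along x, 1543 mm long. Overall section height 358 mm. Two flanges 102 mm wide (y) and 23 mm thick, one on the floor and one at the top; a web 14 mm thick runs between them, centred on the flange width.

C is an open-topped rectangular box: outside dimensions 129×230×390 mm, with a uniform wall and base thickness of 9 mm. The base is a full 129×230 slab on the floor; four walls sit on top of the base. The front and back walls (the −y and +y sides) span the full width; the two side walls fit between them.

The I-beam is on the floor beside the stool on its −x side. The open box is on top of the stool.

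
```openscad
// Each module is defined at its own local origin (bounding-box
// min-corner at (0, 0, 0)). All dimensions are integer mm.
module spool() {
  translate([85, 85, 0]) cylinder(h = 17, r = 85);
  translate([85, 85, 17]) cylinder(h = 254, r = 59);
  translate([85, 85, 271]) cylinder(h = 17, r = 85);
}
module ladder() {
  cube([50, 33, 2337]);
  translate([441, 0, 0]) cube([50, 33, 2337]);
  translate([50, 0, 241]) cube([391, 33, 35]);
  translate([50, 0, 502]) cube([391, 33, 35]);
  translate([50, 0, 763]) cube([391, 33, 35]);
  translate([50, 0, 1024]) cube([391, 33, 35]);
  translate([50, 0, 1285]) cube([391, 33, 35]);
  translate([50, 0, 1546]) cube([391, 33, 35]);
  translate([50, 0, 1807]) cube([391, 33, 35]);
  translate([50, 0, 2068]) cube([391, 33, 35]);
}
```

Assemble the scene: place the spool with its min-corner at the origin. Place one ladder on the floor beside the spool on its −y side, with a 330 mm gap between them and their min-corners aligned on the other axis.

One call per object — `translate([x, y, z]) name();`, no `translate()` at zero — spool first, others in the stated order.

spool();
translate([0, -363, 0]) ladder();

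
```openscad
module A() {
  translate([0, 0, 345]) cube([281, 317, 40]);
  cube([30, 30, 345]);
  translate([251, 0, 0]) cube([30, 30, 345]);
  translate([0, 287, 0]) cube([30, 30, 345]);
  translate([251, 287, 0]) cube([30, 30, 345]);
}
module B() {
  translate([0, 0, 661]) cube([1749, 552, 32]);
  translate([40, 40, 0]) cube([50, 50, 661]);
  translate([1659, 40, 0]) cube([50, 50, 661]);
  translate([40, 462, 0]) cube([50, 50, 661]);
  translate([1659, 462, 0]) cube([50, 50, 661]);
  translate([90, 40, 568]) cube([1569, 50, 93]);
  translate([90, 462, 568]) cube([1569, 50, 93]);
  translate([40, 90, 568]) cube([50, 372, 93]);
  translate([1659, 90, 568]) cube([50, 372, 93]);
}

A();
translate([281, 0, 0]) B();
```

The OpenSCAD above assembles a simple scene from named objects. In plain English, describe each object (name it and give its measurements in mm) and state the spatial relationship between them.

A is a four-legged stool. The seat is a 281×317×40 mm slab whose top surface is at z = 385 mm; four square legs, each 30×30 mm in cross-section, run from the floor (z = 0) to the underside of the seat, each flush with a corner of the seat.

B is a table with a 1749×552 mm rectangular top, 32 mm thick, top surface at z = 693 mm, supported by four 50×50 mm square legs, each inset 40 mm from the nearest pair of top edges, running from the floor. Four apron rails, 50 mm thick and 93 mm tall, run between adjacent legs with their top edges flush with the underside of the top and their outer faces flush with the legs' outer faces.

The table is against the stool's +x side, with their −y faces flush.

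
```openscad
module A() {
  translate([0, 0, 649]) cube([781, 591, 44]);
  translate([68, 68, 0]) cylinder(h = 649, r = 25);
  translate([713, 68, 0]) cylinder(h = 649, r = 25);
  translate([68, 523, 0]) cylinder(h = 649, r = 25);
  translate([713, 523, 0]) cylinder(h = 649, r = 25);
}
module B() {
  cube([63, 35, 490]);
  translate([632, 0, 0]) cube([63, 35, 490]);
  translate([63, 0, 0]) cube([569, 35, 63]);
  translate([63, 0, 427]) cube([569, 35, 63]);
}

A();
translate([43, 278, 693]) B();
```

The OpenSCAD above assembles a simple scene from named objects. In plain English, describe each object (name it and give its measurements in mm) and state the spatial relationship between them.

A is a table with a 781×591 mm rectangular top, 44 mm thick, top surface at z = 693 mm, supported by four round legs of 50 mm diameter, each leg's bounding box inset 43 mm from the nearest pair of top edges, running from the floor.

B is a rectangular picture frame lying in the x–z plane (depth along y). The opening is 569 mm wide (x) by 364 mm tall (z), surrounded by a border 63 mm wide on all four sides. The frame is 35 mm deep and is made of two full-height vertical stiles with two horizontal rails fitted between them.

The picture frame is on top of the table, centred.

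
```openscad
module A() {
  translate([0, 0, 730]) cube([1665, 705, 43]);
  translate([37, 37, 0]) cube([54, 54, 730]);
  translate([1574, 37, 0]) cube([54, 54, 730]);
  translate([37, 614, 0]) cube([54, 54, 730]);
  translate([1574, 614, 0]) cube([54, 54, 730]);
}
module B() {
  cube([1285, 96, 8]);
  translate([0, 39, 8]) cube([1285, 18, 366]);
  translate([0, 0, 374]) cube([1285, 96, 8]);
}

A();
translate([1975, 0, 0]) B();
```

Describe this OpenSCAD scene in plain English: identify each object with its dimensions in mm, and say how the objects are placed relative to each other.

A is a rectangular dining table. The top is 1665×705×43 mm with its upper surface at z = 773 mm. It stands on four 54×54 mm square legs, each inset 37 mm from the nearest pair of top edges, running from the floor to the underside of the top.

B is an I-beam lying along x, 1285 mm long. Overall section height 382 mm. Two flanges 96 mm wide (y) and 8 mm thick, one on the floor and one at the top; a web 18 mm thick runs between them, centred on the flange width.

The I-beam is on the floor beside the table on its +x side.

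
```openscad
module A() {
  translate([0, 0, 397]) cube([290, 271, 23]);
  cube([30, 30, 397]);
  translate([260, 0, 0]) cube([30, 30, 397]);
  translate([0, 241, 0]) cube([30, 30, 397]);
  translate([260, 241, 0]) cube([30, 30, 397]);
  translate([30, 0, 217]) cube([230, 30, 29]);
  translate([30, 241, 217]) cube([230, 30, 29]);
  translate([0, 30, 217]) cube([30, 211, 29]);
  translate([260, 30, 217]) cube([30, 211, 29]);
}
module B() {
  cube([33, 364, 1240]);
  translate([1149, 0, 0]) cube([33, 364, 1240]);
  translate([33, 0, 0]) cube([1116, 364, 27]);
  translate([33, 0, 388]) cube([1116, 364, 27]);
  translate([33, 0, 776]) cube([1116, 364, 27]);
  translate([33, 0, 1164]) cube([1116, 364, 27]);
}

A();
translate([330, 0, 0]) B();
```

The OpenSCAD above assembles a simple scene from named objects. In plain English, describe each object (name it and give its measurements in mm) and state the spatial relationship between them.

A is a four-legged stool. The seat is a 290×271×23 mm slab whose top surface is at z = 420 mm; four square legs, each 30×30 mm in cross-section, run from the floor (z = 0) to the underside of the seat, each flush with a corner of the seat. Four stretchers, 30 mm wide and 29 mm tall, connect adjacent legs with their undersides at z = 217 mm, each running between the inner faces of the legs it joins and aligned with the legs' outer faces on the other axis.

B is a bookshelf 1182 mm wide overall, 364 mm deep and 1240 mm tall. The two sides are 33 mm thick vertical panels. 4 horizontal shelves of 27 mm thickness span between the inner faces of the sides; the lowest shelf sits on the floor and shelves are stacked with a clear vertical gap of 361 mm between each pair.

The bookshelf is on the floor beside the stool on its +x side.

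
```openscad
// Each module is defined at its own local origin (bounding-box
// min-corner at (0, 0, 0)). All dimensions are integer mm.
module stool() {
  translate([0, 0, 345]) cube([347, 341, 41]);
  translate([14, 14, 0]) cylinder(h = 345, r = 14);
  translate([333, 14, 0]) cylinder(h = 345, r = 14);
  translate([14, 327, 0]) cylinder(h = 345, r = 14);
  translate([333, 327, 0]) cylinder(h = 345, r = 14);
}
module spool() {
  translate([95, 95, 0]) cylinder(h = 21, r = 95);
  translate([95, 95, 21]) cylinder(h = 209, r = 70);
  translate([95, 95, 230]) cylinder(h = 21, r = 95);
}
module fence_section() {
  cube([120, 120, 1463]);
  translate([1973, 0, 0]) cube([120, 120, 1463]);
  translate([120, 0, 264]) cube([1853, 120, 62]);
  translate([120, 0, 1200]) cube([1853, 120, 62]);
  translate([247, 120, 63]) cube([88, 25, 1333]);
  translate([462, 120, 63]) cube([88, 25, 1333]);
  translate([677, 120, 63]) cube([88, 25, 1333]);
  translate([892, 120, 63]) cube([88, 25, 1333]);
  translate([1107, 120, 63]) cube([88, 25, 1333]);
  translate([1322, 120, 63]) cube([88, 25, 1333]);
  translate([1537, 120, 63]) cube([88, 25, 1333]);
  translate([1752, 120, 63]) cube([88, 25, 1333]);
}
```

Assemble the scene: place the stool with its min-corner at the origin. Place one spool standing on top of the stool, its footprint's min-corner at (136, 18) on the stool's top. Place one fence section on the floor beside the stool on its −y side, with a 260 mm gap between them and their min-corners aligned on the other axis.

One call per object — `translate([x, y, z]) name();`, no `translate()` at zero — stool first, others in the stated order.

stool();
translate([136, 18, 386]) spool();
translate([0, -405, 0]) fence_section();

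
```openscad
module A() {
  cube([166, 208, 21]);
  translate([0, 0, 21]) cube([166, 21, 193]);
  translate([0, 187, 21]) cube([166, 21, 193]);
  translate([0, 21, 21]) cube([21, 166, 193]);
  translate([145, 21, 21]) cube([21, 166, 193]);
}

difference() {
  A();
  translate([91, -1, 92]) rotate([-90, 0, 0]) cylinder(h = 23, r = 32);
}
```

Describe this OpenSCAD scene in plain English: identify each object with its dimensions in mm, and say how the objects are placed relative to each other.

A is an open storage box with external size 166×208×214 mm and wall thickness 21 mm (the base is also 21 mm thick). The base covers the whole footprint; the four walls stand on the base, with the y-facing walls full-width and the x-facing walls fitting between their inner faces.

The open box has a circular hole of radius 32 mm through its front wall, centred at (x = 91, z = 92).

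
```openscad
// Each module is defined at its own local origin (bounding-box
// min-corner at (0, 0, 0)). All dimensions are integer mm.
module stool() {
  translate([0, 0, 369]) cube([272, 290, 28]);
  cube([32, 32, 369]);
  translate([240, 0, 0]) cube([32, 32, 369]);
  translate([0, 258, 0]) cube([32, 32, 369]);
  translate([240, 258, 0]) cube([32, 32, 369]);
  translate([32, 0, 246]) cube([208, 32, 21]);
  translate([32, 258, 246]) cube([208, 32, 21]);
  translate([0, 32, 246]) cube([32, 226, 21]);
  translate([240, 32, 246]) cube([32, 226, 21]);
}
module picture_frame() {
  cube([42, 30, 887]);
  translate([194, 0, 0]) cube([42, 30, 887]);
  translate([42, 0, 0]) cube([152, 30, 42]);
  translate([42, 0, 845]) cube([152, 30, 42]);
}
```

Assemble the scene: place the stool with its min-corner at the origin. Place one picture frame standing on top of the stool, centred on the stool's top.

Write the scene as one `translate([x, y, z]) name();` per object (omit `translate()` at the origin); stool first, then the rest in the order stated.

stool();
translate([18, 130, 397]) picture_frame();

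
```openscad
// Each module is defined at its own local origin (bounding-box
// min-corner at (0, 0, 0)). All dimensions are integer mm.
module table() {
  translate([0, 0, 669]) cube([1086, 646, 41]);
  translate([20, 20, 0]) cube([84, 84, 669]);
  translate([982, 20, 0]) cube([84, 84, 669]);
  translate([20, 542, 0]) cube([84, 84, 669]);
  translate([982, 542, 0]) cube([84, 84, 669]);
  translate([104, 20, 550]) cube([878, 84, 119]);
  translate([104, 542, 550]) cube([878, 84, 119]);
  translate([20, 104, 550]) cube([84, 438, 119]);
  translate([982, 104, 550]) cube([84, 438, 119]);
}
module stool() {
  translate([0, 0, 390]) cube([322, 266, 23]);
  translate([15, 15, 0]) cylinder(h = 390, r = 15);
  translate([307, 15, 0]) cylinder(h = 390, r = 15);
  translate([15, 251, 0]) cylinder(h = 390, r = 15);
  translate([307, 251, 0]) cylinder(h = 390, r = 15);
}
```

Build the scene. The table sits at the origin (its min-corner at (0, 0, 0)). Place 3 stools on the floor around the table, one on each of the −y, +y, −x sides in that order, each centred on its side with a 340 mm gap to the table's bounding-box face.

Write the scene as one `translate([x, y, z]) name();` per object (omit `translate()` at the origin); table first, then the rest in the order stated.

table();
translate([382, -606, 0]) stool();
translate([382, 986, 0]) stool();
translate([-662, 190, 0]) stool();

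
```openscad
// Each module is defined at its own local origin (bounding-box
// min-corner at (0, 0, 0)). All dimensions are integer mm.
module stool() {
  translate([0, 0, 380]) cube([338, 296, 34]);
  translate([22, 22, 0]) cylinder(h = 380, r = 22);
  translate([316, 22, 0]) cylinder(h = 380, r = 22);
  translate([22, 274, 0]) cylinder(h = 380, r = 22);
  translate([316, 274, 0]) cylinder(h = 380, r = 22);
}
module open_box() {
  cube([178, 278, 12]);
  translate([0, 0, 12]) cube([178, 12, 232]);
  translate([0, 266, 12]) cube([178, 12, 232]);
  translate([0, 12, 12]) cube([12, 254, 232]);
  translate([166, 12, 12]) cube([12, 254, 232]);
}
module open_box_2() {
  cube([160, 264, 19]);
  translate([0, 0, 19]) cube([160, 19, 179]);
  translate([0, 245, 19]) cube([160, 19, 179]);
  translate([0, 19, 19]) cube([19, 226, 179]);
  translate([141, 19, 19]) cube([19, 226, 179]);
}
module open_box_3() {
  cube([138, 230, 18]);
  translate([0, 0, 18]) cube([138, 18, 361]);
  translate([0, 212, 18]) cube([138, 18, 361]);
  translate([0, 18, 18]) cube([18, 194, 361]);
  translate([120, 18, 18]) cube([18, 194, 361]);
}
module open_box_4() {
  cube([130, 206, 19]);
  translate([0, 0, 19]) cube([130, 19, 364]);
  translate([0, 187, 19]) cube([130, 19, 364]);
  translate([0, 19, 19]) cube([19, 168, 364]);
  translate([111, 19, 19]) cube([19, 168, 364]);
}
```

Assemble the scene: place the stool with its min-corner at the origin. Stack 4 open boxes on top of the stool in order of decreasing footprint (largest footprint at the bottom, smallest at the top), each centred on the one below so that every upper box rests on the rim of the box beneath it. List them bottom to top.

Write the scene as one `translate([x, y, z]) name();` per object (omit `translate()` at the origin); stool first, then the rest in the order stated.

stool();
translate([80, 9, 414]) open_box();
translate([89, 16, 658]) open_box_2();
translate([100, 33, 856]) open_box_3();
translate([104, 45, 1235]) open_box_4();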